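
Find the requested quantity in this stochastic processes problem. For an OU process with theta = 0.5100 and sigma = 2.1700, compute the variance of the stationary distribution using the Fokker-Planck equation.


Stationary variance = sigma^2 / (2*theta)
= 2.1700^2 / (2*0.5100)
= 4.7089 / 1.0200
= 4.6166

4.6166


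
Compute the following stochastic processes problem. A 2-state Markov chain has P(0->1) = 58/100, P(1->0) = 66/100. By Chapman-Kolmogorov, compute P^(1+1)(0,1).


P^2 = P^1 * P^1
Computing via matrix multiplication of the transition matrix.
Entry (0,1) of P^2 = 0.4408

0.4408


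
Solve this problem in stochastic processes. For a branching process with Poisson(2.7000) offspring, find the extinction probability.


Since mu = 2.7000 > 1, extinction prob q < 1.
Solve s = exp(mu*(s-1)) iteratively.
q = 0.0844

0.0844


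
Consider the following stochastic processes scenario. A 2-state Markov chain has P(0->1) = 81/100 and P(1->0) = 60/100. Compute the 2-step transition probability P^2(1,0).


Computing P^2 by matrix multiplication.
P = [[0.1900, 0.8100], [0.6000, 0.4000]]
After raising P to the power 2:
P^2(1,0) = 0.3540

0.3540


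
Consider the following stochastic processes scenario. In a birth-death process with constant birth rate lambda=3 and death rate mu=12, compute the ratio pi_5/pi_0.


For birth-death process, pi_n/pi_0 = (lambda/mu)^n
= (3/12)^5
= 9.7656e-04

9.7656e-04


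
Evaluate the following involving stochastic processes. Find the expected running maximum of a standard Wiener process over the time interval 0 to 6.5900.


E(max B(s)) = sqrt(2t/pi)
= sqrt(2*6.5900/pi)
= sqrt(4.1953)
= 2.0482

2.0482


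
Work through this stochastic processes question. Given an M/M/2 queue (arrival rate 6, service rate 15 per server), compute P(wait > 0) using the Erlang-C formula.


a = lambda/mu = 0.4000
rho = a/c = 0.2000
Erlang-C formula applied:
C(c,a) = 0.0667

0.0667


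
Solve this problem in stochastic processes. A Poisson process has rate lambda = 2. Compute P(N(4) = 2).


P(N(t)=k) = (lambda*t)^k * exp(-lambda*t) / k!
lambda*t = 8
= 8^2 * exp(-8) / 2!
= 64 * 3.3546e-04 / 2
= 0.0107

0.0107


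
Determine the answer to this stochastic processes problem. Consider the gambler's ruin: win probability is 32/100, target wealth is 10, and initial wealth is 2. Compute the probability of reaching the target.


Gambler's ruin formula:
r = q/p = 0.6800/0.3200 = 2.1250
P(win) = (1 - r^i)/(1 - r^N)
= (1 - 2.1250^2)/(1 - 2.1250^10)
= 0.0019

0.0019


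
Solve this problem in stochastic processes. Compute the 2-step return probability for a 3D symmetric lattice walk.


P(return in 2 steps) = P(reverse first step) = 1/(2d)
= 1/6
= 0.1667

0.1667


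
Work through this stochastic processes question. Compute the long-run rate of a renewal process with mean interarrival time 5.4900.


Long-run renewal rate = 1/E(X)
= 1/5.4900
= 0.1821

0.1821


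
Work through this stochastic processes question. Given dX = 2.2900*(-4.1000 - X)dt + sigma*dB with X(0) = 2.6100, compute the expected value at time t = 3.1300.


E[X(t)] = mu + (X(0) - mu)*exp(-theta*t)
= -4.1000 + (2.6100 - -4.1000)*exp(-2.2900*3.1300)
= -4.1000 + 6.7100 * 7.7109e-04
= -4.0948

-4.0948


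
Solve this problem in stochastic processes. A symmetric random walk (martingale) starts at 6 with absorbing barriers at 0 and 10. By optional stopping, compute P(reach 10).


By optional stopping theorem: E(M at tau) = M(0) = 6
P(hit 10)*10 + P(hit 0)*0 = 6
P(hit 10) = (6 - 0)/(10 - 0) = 3/5 = 0.6000

0.6000


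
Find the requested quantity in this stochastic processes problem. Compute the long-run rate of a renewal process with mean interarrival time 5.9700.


Long-run renewal rate = 1/E(X)
= 1/5.9700
= 0.1675

0.1675


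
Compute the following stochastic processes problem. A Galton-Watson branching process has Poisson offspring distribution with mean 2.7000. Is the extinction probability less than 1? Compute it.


Since mu = 2.7000 > 1, extinction prob q < 1.
Solve s = exp(mu*(s-1)) iteratively.
q = 0.0844

0.0844


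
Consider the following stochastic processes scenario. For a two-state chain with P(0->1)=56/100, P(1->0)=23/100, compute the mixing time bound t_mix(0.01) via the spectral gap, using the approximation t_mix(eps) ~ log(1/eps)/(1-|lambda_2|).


lambda_2 = |1 - p01 - p10| = |1 - 0.5600 - 0.2300| = 0.2100
t_mix ~ log(1/eps)/(1 - |lambda_2|)
= log(100)/(1 - 0.2100) = 4.6052/0.7900
= 5.8293

5.8293


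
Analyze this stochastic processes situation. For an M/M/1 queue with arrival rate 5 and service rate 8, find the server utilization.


rho = lambda/mu
= 5/8
= 0.6250

0.6250


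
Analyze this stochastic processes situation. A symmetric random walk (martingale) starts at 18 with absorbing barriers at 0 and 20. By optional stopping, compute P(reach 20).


By optional stopping theorem: E(M at tau) = M(0) = 18
P(hit 20)*20 + P(hit 0)*0 = 18
P(hit 20) = (18 - 0)/(20 - 0) = 9/10 = 0.9000

0.9000


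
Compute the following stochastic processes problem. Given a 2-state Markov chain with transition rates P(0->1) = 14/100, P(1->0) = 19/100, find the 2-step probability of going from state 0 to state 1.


Computing P^2 by matrix multiplication.
P = [[0.8600, 0.1400], [0.1900, 0.8100]]
After raising P to the power 2:
P^2(0,1) = 0.2338

0.2338


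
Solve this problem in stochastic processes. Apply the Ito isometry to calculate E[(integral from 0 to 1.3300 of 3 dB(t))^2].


By Ito isometry: E[(int f dB)^2] = int f^2 dt
= 3^2 * 1.3300
= 9 * 1.3300 = 11.9700

11.9700


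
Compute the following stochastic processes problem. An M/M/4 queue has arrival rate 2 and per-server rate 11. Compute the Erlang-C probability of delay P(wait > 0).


a = lambda/mu = 0.1818
rho = a/c = 0.0455
Erlang-C formula applied:
C(c,a) = 3.9772e-05

3.9772e-05


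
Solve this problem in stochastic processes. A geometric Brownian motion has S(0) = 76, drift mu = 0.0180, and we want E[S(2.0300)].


E[S(t)] = S(0) * exp(mu * t)
= 76 * exp(0.0180 * 2.0300)
= 76 * 1.0372
= 78.8284

78.8284


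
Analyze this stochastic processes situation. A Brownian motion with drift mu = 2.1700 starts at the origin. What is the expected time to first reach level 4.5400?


Expected first passage time = a/mu
= 4.5400/2.1700
= 2.0922

2.0922


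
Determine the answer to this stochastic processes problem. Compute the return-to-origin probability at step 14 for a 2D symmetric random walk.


P = C(14,7)^2 / 4^14
= 3432^2 / 268435456
= 11778624 / 268435456
= 0.0439

0.0439


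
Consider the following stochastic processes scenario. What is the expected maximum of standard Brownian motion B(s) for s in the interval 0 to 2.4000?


E(max B(s)) = sqrt(2t/pi)
= sqrt(2*2.4000/pi)
= sqrt(1.5279)
= 1.2361

1.2361


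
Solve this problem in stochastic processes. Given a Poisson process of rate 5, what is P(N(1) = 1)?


P(N(t)=k) = (lambda*t)^k * exp(-lambda*t) / k!
lambda*t = 5
= 5^1 * exp(-5) / 1!
= 5 * 0.0067 / 1
= 0.0337

0.0337


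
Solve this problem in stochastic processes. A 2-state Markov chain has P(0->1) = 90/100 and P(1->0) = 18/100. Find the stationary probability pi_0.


Stationary distribution: pi_0 = p10/(p01+p10), pi_1 = p01/(p01+p10)
p01 = 0.9000, p10 = 0.1800
pi_0 = 0.1667

0.1667


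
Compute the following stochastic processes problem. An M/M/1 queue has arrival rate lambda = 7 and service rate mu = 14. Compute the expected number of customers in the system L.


rho = 7/14 = 0.5000
L = rho/(1-rho)
= 0.5000/0.5000
= 1.0000

1.0000


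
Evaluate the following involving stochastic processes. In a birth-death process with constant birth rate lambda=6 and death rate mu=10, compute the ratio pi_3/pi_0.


For birth-death process, pi_n/pi_0 = (lambda/mu)^n
= (6/10)^3
= 0.2160

0.2160


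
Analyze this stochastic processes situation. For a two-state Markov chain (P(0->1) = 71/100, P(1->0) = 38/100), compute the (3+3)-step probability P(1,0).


P^6 = P^3 * P^3
Computing via matrix multiplication of the transition matrix.
Entry (1,0) of P^6 = 0.3486

0.3486


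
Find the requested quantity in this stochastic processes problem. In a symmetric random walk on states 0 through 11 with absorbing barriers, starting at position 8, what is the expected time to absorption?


For symmetric RW on 0,...,N with absorbing barriers, E(i) = i*(N-i)
E(8) = 8 * 3 = 24

24


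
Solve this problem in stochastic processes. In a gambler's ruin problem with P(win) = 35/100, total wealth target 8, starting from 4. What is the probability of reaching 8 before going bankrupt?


Gambler's ruin formula:
r = q/p = 0.6500/0.3500 = 1.8571
P(win) = (1 - r^i)/(1 - r^N)
= (1 - 1.8571^4)/(1 - 1.8571^8)
= 0.0775

0.0775


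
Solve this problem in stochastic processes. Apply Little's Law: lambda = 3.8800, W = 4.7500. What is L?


Little's Law: L = lambda * W
= 3.8800 * 4.7500
= 18.4300

18.4300


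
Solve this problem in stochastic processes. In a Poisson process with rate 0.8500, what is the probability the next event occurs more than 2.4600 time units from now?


P(X > t) = exp(-lambda * t)
= exp(-0.8500 * 2.4600)
= exp(-2.0910) = 0.1236

0.1236


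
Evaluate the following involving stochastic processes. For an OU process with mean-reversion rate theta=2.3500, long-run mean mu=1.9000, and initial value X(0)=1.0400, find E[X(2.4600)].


E[X(t)] = mu + (X(0) - mu)*exp(-theta*t)
= 1.9000 + (1.0400 - 1.9000)*exp(-2.3500*2.4600)
= 1.9000 + -0.8600 * 0.0031
= 1.8973

1.8973


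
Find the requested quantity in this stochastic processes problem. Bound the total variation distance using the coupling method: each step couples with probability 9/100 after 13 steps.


TV distance bound <= (1-delta)^n
= (1 - 0.0900)^13
= 0.9100^13
= 0.2935

0.2935


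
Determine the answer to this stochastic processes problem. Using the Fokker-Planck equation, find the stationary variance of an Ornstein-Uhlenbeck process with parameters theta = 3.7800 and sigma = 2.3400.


Stationary variance = sigma^2 / (2*theta)
= 2.3400^2 / (2*3.7800)
= 5.4756 / 7.5600
= 0.7243

0.7243


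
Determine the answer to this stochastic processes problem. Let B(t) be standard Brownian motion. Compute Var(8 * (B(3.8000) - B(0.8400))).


Var(alpha*(B(t)-B(s))) = alpha^2 * (t-s)
= 8^2 * (3.8000 - 0.8400)
= 64 * 2.9600
= 189.4400

189.4400


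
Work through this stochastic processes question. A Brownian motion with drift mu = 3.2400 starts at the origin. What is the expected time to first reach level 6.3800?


Expected first passage time = a/mu
= 6.3800/3.2400
= 1.9691

1.9691


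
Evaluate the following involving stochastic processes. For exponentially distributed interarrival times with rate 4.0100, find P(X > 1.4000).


P(X > t) = exp(-lambda * t)
= exp(-4.0100 * 1.4000)
= exp(-5.6140) = 0.0036

0.0036


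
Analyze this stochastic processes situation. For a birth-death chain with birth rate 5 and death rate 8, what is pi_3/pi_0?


For birth-death process, pi_n/pi_0 = (lambda/mu)^n
= (5/8)^3
= 0.2441

0.2441


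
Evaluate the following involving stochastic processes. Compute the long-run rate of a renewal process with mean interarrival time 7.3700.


Long-run renewal rate = 1/E(X)
= 1/7.3700
= 0.1357

0.1357


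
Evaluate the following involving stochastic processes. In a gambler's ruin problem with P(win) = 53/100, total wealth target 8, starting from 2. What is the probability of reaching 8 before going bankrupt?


Gambler's ruin formula:
r = q/p = 0.4700/0.5300 = 0.8868
P(win) = (1 - r^i)/(1 - r^N)
= (1 - 0.8868^2)/(1 - 0.8868^8)
= 0.3459

0.3459


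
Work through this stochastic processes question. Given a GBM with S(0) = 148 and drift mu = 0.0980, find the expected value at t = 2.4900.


E[S(t)] = S(0) * exp(mu * t)
= 148 * exp(0.0980 * 2.4900)
= 148 * 1.2764
= 188.9027

188.9027


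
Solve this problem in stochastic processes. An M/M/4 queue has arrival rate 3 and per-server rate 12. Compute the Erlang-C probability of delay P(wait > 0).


a = lambda/mu = 0.2500
rho = a/c = 0.0625
Erlang-C formula applied:
C(c,a) = 1.3521e-04

1.3521e-04


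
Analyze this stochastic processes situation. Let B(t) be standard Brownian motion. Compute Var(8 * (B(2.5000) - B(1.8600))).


Var(alpha*(B(t)-B(s))) = alpha^2 * (t-s)
= 8^2 * (2.5000 - 1.8600)
= 64 * 0.6400
= 40.9600

40.9600


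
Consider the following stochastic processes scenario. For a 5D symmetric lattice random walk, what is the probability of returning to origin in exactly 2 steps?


P(return in 2 steps) = P(reverse first step) = 1/(2d)
= 1/10
= 0.1000

0.1000


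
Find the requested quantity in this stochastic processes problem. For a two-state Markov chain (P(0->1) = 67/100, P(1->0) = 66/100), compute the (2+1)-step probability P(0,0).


P^3 = P^2 * P^1
Computing via matrix multiplication of the transition matrix.
Entry (0,0) of P^3 = 0.4781

0.4781


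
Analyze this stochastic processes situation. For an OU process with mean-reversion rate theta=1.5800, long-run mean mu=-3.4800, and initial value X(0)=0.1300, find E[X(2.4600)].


E[X(t)] = mu + (X(0) - mu)*exp(-theta*t)
= -3.4800 + (0.1300 - -3.4800)*exp(-1.5800*2.4600)
= -3.4800 + 3.6100 * 0.0205
= -3.4060

-3.4060


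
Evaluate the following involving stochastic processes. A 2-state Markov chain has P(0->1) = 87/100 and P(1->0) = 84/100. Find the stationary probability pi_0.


Stationary distribution: pi_0 = p10/(p01+p10), pi_1 = p01/(p01+p10)
p01 = 0.8700, p10 = 0.8400
pi_0 = 0.4912

0.4912


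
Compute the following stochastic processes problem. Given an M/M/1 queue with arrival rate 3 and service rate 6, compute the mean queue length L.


rho = 3/6 = 0.5000
L = rho/(1-rho)
= 0.5000/0.5000
= 1.0000

1.0000


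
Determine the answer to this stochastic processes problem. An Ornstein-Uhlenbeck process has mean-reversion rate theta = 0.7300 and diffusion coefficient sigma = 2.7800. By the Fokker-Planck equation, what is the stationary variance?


Stationary variance = sigma^2 / (2*theta)
= 2.7800^2 / (2*0.7300)
= 7.7284 / 1.4600
= 5.2934

5.2934


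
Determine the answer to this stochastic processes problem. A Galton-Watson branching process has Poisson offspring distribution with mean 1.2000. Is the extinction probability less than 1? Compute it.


Since mu = 1.2000 > 1, extinction prob q < 1.
Solve s = exp(mu*(s-1)) iteratively.
q = 0.6863

0.6863


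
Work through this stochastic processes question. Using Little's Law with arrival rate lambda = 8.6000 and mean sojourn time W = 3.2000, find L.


Little's Law: L = lambda * W
= 8.6000 * 3.2000
= 27.5200

27.5200


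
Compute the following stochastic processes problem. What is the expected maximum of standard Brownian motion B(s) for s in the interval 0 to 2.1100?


E(max B(s)) = sqrt(2t/pi)
= sqrt(2*2.1100/pi)
= sqrt(1.3433)
= 1.1590

1.1590


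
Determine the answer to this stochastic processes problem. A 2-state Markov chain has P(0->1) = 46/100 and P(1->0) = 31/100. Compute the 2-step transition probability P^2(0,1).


Computing P^2 by matrix multiplication.
P = [[0.5400, 0.4600], [0.3100, 0.6900]]
After raising P to the power 2:
P^2(0,1) = 0.5658

0.5658


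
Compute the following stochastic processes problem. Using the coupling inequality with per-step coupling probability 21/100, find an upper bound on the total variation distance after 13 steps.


TV distance bound <= (1-delta)^n
= (1 - 0.2100)^13
= 0.7900^13
= 0.0467

0.0467


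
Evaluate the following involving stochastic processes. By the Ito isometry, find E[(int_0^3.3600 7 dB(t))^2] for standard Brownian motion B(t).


By Ito isometry: E[(int f dB)^2] = int f^2 dt
= 7^2 * 3.3600
= 49 * 3.3600 = 164.6400

164.6400


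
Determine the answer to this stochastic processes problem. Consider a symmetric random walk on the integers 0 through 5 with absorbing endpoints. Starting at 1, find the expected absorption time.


For symmetric RW on 0,...,N with absorbing barriers, E(i) = i*(N-i)
E(1) = 1 * 4 = 4

4


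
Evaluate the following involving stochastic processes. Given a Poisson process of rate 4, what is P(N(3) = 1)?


P(N(t)=k) = (lambda*t)^k * exp(-lambda*t) / k!
lambda*t = 12
= 12^1 * exp(-12) / 1!
= 12 * 6.1442e-06 / 1
= 7.3731e-05

7.3731e-05


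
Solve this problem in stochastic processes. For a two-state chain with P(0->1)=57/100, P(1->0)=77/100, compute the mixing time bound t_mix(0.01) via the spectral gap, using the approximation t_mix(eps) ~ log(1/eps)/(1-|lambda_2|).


lambda_2 = |1 - p01 - p10| = |1 - 0.5700 - 0.7700| = 0.3400
t_mix ~ log(1/eps)/(1 - |lambda_2|)
= log(100)/(1 - 0.3400) = 4.6052/0.6600
= 6.9775

6.9775


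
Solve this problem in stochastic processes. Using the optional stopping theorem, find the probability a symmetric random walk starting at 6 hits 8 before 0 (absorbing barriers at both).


By optional stopping theorem: E(M at tau) = M(0) = 6
P(hit 8)*8 + P(hit 0)*0 = 6
P(hit 8) = (6 - 0)/(8 - 0) = 3/4 = 0.7500

0.7500


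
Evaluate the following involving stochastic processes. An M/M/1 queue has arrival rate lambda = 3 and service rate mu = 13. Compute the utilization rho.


rho = lambda/mu
= 3/13
= 0.2308

0.2308


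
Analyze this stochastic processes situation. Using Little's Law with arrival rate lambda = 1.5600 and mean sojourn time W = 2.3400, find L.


Little's Law: L = lambda * W
= 1.5600 * 2.3400
= 3.6504

3.6504


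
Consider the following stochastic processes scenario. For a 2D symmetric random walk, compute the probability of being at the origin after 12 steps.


P = C(12,6)^2 / 4^12
= 924^2 / 16777216
= 853776 / 16777216
= 0.0509

0.0509


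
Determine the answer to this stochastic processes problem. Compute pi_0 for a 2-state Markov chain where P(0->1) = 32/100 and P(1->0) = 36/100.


Stationary distribution: pi_0 = p10/(p01+p10), pi_1 = p01/(p01+p10)
p01 = 0.3200, p10 = 0.3600
pi_0 = 0.5294

0.5294


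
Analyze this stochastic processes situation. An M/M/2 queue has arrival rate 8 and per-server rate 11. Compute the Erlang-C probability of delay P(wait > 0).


a = lambda/mu = 0.7273
rho = a/c = 0.3636
Erlang-C formula applied:
C(c,a) = 0.1939

0.1939


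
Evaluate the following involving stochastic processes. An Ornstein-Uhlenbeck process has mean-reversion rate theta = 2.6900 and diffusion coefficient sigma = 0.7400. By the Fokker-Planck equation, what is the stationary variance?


Stationary variance = sigma^2 / (2*theta)
= 0.7400^2 / (2*2.6900)
= 0.5476 / 5.3800
= 0.1018

0.1018


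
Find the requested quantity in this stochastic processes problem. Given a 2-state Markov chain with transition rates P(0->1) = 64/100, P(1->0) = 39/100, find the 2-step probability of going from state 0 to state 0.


Computing P^2 by matrix multiplication.
P = [[0.3600, 0.6400], [0.3900, 0.6100]]
After raising P to the power 2:
P^2(0,0) = 0.3792

0.3792


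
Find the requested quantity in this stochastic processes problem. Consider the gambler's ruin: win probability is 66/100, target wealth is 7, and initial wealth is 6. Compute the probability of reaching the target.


Gambler's ruin formula:
r = q/p = 0.3400/0.6600 = 0.5152
P(win) = (1 - r^i)/(1 - r^N)
= (1 - 0.5152^6)/(1 - 0.5152^7)
= 0.9909

0.9909


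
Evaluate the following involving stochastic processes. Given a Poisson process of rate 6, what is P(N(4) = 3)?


P(N(t)=k) = (lambda*t)^k * exp(-lambda*t) / k!
lambda*t = 24
= 24^3 * exp(-24) / 3!
= 13824 * 3.7751e-11 / 6
= 8.6979e-08

8.6979e-08


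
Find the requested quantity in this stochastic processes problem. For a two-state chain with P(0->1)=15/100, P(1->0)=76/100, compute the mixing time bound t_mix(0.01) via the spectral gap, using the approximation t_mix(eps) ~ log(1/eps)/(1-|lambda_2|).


lambda_2 = |1 - p01 - p10| = |1 - 0.1500 - 0.7600| = 0.0900
t_mix ~ log(1/eps)/(1 - |lambda_2|)
= log(100)/(1 - 0.0900) = 4.6052/0.9100
= 5.0606

5.0606


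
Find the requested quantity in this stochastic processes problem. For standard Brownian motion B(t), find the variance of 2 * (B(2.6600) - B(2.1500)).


Var(alpha*(B(t)-B(s))) = alpha^2 * (t-s)
= 2^2 * (2.6600 - 2.1500)
= 4 * 0.5100
= 2.0400

2.0400


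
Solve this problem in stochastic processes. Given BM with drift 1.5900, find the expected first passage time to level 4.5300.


Expected first passage time = a/mu
= 4.5300/1.5900
= 2.8491

2.8491


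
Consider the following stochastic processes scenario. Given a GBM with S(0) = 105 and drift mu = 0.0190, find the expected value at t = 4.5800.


E[S(t)] = S(0) * exp(mu * t)
= 105 * exp(0.0190 * 4.5800)
= 105 * 1.0909
= 114.5464

114.5464


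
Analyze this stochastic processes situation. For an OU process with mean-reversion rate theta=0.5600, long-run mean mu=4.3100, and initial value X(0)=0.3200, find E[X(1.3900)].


E[X(t)] = mu + (X(0) - mu)*exp(-theta*t)
= 4.3100 + (0.3200 - 4.3100)*exp(-0.5600*1.3900)
= 4.3100 + -3.9900 * 0.4591
= 2.4780

2.4780


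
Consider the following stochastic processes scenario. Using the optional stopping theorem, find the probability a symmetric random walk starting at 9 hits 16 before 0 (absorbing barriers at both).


By optional stopping theorem: E(M at tau) = M(0) = 9
P(hit 16)*16 + P(hit 0)*0 = 9
P(hit 16) = (9 - 0)/(16 - 0) = 9/16 = 0.5625

0.5625


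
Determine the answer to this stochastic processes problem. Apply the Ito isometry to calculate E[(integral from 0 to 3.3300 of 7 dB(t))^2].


By Ito isometry: E[(int f dB)^2] = int f^2 dt
= 7^2 * 3.3300
= 49 * 3.3300 = 163.1700

163.1700


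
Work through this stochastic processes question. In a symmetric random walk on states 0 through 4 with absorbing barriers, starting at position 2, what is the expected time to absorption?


For symmetric RW on 0,...,N with absorbing barriers, E(i) = i*(N-i)
E(2) = 2 * 2 = 4

4


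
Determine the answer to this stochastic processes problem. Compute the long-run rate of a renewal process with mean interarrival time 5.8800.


Long-run renewal rate = 1/E(X)
= 1/5.8800
= 0.1701

0.1701


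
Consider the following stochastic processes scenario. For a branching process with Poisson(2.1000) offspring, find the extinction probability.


Since mu = 2.1000 > 1, extinction prob q < 1.
Solve s = exp(mu*(s-1)) iteratively.
q = 0.1779

0.1779


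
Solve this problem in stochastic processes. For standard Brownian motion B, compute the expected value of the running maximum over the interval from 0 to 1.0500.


E(max B(s)) = sqrt(2t/pi)
= sqrt(2*1.0500/pi)
= sqrt(0.6685)
= 0.8176

0.8176


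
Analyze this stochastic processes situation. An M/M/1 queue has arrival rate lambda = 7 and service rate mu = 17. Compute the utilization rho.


rho = lambda/mu
= 7/17
= 0.4118

0.4118


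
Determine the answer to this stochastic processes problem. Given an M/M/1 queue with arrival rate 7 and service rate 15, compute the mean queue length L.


rho = 7/15 = 0.4667
L = rho/(1-rho)
= 0.4667/0.5333
= 0.8750

0.8750


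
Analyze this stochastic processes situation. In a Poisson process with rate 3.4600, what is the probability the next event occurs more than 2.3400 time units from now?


P(X > t) = exp(-lambda * t)
= exp(-3.4600 * 2.3400)
= exp(-8.0964) = 3.0463e-04

3.0463e-04


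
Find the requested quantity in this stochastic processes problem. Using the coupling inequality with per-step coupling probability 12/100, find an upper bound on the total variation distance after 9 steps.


TV distance bound <= (1-delta)^n
= (1 - 0.1200)^9
= 0.8800^9
= 0.3165

0.3165


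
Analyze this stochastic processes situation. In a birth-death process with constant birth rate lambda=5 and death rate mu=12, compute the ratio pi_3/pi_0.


For birth-death process, pi_n/pi_0 = (lambda/mu)^n
= (5/12)^3
= 0.0723

0.0723


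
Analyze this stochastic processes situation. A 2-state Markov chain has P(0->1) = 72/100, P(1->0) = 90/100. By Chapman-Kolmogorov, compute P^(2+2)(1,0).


P^4 = P^2 * P^2
Computing via matrix multiplication of the transition matrix.
Entry (1,0) of P^4 = 0.4735

0.4735


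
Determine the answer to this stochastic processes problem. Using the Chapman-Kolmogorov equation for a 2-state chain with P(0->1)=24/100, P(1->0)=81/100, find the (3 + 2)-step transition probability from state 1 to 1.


P^5 = P^3 * P^2
Computing via matrix multiplication of the transition matrix.
Entry (1,1) of P^5 = 0.2286

0.2286


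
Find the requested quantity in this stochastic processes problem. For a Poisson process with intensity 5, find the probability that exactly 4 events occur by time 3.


P(N(t)=k) = (lambda*t)^k * exp(-lambda*t) / k!
lambda*t = 15
= 15^4 * exp(-15) / 4!
= 50625 * 3.0590e-07 / 24
= 6.4526e-04

6.4526e-04


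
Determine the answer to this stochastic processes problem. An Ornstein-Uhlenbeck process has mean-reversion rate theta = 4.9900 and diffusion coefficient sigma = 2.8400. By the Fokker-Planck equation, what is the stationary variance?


Stationary variance = sigma^2 / (2*theta)
= 2.8400^2 / (2*4.9900)
= 8.0656 / 9.9800
= 0.8082

0.8082


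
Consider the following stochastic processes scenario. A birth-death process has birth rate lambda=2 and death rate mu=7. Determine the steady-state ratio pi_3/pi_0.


For birth-death process, pi_n/pi_0 = (lambda/mu)^n
= (2/7)^3
= 0.0233

0.0233


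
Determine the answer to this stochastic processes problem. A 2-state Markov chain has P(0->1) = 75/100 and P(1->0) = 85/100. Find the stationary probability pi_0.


Stationary distribution: pi_0 = p10/(p01+p10), pi_1 = p01/(p01+p10)
p01 = 0.7500, p10 = 0.8500
pi_0 = 0.5312

0.5312


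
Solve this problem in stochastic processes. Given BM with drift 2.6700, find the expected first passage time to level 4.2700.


Expected first passage time = a/mu
= 4.2700/2.6700
= 1.5993

1.5993


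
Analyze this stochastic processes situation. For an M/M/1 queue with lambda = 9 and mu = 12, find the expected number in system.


rho = 9/12 = 0.7500
L = rho/(1-rho)
= 0.7500/0.2500
= 3.0000

3.0000


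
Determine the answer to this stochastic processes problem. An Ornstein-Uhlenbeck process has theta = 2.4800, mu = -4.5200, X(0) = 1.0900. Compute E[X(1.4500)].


E[X(t)] = mu + (X(0) - mu)*exp(-theta*t)
= -4.5200 + (1.0900 - -4.5200)*exp(-2.4800*1.4500)
= -4.5200 + 5.6100 * 0.0274
= -4.3661

-4.3661


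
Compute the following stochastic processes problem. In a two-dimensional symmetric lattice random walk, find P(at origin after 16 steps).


P = C(16,8)^2 / 4^16
= 12870^2 / 4294967296
= 165636900 / 4294967296
= 0.0386

0.0386


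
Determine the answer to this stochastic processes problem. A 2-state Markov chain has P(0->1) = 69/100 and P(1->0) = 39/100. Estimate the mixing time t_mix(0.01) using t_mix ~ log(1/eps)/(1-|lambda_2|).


lambda_2 = |1 - p01 - p10| = |1 - 0.6900 - 0.3900| = 0.0800
t_mix ~ log(1/eps)/(1 - |lambda_2|)
= log(100)/(1 - 0.0800) = 4.6052/0.9200
= 5.0056

5.0056


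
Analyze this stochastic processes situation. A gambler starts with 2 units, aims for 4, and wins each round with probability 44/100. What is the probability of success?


Gambler's ruin formula:
r = q/p = 0.5600/0.4400 = 1.2727
P(win) = (1 - r^i)/(1 - r^N)
= (1 - 1.2727^2)/(1 - 1.2727^4)
= 0.3817

0.3817


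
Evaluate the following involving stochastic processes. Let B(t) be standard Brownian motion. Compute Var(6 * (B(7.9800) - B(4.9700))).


Var(alpha*(B(t)-B(s))) = alpha^2 * (t-s)
= 6^2 * (7.9800 - 4.9700)
= 36 * 3.0100
= 108.3600

108.3600


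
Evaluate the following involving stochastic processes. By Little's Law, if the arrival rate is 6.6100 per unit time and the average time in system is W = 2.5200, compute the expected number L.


Little's Law: L = lambda * W
= 6.6100 * 2.5200
= 16.6572

16.6572


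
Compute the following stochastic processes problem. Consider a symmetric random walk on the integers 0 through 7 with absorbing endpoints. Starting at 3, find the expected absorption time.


For symmetric RW on 0,...,N with absorbing barriers, E(i) = i*(N-i)
E(3) = 3 * 4 = 12

12


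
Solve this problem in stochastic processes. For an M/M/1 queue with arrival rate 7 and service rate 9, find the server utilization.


rho = lambda/mu
= 7/9
= 0.7778

0.7778


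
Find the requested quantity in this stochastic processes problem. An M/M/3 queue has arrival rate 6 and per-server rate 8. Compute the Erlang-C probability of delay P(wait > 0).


a = lambda/mu = 0.7500
rho = a/c = 0.2500
Erlang-C formula applied:
C(c,a) = 0.0441

0.0441


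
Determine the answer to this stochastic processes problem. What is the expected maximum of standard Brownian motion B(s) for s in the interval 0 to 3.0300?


E(max B(s)) = sqrt(2t/pi)
= sqrt(2*3.0300/pi)
= sqrt(1.9290)
= 1.3889

1.3889


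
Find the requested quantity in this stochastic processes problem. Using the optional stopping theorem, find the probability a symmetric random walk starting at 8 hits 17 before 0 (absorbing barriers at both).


By optional stopping theorem: E(M at tau) = M(0) = 8
P(hit 17)*17 + P(hit 0)*0 = 8
P(hit 17) = (8 - 0)/(17 - 0) = 8/17 = 0.4706

0.4706


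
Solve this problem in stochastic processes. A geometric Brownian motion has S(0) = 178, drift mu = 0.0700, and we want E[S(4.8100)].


E[S(t)] = S(0) * exp(mu * t)
= 178 * exp(0.0700 * 4.8100)
= 178 * 1.4003
= 249.2568

249.2568


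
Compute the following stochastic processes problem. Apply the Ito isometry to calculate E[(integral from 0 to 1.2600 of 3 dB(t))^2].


By Ito isometry: E[(int f dB)^2] = int f^2 dt
= 3^2 * 1.2600
= 9 * 1.2600 = 11.3400

11.3400


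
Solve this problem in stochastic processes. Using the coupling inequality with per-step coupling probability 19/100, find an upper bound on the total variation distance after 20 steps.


TV distance bound <= (1-delta)^n
= (1 - 0.1900)^20
= 0.8100^20
= 0.0148

0.0148


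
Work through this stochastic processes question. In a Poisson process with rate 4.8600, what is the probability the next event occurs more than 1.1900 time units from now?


P(X > t) = exp(-lambda * t)
= exp(-4.8600 * 1.1900)
= exp(-5.7834) = 0.0031

0.0031


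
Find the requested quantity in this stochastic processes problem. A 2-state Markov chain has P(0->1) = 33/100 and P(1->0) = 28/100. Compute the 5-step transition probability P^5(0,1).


Computing P^5 by matrix multiplication.
P = [[0.6700, 0.3300], [0.2800, 0.7200]]
After raising P to the power 5:
P^5(0,1) = 0.5361

0.5361


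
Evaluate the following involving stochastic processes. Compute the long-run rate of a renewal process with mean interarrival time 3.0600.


Long-run renewal rate = 1/E(X)
= 1/3.0600
= 0.3268

0.3268


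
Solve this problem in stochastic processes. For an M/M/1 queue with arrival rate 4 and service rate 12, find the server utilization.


rho = lambda/mu
= 4/12
= 0.3333

0.3333


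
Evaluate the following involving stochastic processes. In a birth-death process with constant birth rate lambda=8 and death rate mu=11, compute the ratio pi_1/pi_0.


For birth-death process, pi_n/pi_0 = (lambda/mu)^n
= (8/11)^1
= 0.7273

0.7273


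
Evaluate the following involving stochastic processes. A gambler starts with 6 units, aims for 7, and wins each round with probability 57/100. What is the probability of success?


Gambler's ruin formula:
r = q/p = 0.4300/0.5700 = 0.7544
P(win) = (1 - r^i)/(1 - r^N)
= (1 - 0.7544^6)/(1 - 0.7544^7)
= 0.9474

0.9474


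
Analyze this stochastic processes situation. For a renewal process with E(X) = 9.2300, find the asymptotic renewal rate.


Long-run renewal rate = 1/E(X)
= 1/9.2300
= 0.1083

0.1083


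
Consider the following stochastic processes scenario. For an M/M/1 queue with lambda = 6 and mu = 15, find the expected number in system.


rho = 6/15 = 0.4000
L = rho/(1-rho)
= 0.4000/0.6000
= 0.6667

0.6667


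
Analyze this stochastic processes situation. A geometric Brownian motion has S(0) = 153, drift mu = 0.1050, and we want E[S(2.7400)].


E[S(t)] = S(0) * exp(mu * t)
= 153 * exp(0.1050 * 2.7400)
= 153 * 1.3334
= 204.0037

204.0037


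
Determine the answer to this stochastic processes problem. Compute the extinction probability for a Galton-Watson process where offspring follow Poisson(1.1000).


Since mu = 1.1000 > 1, extinction prob q < 1.
Solve s = exp(mu*(s-1)) iteratively.
q = 0.8239

0.8239


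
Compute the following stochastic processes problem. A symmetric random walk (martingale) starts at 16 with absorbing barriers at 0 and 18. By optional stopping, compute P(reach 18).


By optional stopping theorem: E(M at tau) = M(0) = 16
P(hit 18)*18 + P(hit 0)*0 = 16
P(hit 18) = (16 - 0)/(18 - 0) = 8/9 = 0.8889

0.8889


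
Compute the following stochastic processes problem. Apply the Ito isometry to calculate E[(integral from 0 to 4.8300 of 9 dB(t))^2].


By Ito isometry: E[(int f dB)^2] = int f^2 dt
= 9^2 * 4.8300
= 81 * 4.8300 = 391.2300

391.2300


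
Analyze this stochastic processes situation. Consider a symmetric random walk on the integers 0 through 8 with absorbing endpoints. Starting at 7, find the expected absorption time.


For symmetric RW on 0,...,N with absorbing barriers, E(i) = i*(N-i)
E(7) = 7 * 1 = 7

7


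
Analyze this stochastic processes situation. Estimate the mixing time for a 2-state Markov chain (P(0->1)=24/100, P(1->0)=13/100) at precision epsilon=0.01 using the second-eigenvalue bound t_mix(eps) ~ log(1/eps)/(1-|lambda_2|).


lambda_2 = |1 - p01 - p10| = |1 - 0.2400 - 0.1300| = 0.6300
t_mix ~ log(1/eps)/(1 - |lambda_2|)
= log(100)/(1 - 0.6300) = 4.6052/0.3700
= 12.4464

12.4464


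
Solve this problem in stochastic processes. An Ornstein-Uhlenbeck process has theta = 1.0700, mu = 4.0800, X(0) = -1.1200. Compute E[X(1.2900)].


E[X(t)] = mu + (X(0) - mu)*exp(-theta*t)
= 4.0800 + (-1.1200 - 4.0800)*exp(-1.0700*1.2900)
= 4.0800 + -5.2000 * 0.2515
= 2.7722

2.7722


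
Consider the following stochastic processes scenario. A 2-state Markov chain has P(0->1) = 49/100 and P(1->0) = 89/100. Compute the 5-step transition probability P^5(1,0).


Computing P^5 by matrix multiplication.
P = [[0.5100, 0.4900], [0.8900, 0.1100]]
After raising P to the power 5:
P^5(1,0) = 0.6500

0.6500


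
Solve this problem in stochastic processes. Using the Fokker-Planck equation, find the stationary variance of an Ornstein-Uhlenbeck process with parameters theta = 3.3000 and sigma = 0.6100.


Stationary variance = sigma^2 / (2*theta)
= 0.6100^2 / (2*3.3000)
= 0.3721 / 6.6000
= 0.0564

0.0564


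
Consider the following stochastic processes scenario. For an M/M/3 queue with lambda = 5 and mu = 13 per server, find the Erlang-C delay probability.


a = lambda/mu = 0.3846
rho = a/c = 0.1282
Erlang-C formula applied:
C(c,a) = 0.0074

0.0074


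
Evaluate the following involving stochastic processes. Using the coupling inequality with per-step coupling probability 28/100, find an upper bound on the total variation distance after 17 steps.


TV distance bound <= (1-delta)^n
= (1 - 0.2800)^17
= 0.7200^17
= 0.0038

0.0038


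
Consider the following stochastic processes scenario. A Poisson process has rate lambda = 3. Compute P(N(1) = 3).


P(N(t)=k) = (lambda*t)^k * exp(-lambda*t) / k!
lambda*t = 3
= 3^3 * exp(-3) / 3!
= 27 * 0.0498 / 6
= 0.2240

0.2240


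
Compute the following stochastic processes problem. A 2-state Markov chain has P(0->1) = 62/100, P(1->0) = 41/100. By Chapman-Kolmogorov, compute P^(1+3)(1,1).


P^4 = P^1 * P^3
Computing via matrix multiplication of the transition matrix.
Entry (1,1) of P^4 = 0.6019

0.6019


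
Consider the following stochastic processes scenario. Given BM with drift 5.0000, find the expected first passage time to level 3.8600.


Expected first passage time = a/mu
= 3.8600/5.0000
= 0.7720

0.7720


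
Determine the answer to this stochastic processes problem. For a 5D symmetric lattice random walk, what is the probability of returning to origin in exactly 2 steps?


P(return in 2 steps) = P(reverse first step) = 1/(2d)
= 1/10
= 0.1000

0.1000


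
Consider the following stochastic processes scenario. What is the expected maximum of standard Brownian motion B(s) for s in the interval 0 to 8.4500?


E(max B(s)) = sqrt(2t/pi)
= sqrt(2*8.4500/pi)
= sqrt(5.3794)
= 2.3194

2.3194


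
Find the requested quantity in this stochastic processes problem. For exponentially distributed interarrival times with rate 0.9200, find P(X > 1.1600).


P(X > t) = exp(-lambda * t)
= exp(-0.9200 * 1.1600)
= exp(-1.0672) = 0.3440

0.3440


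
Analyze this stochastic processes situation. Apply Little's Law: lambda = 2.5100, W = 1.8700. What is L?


Little's Law: L = lambda * W
= 2.5100 * 1.8700
= 4.6937

4.6937


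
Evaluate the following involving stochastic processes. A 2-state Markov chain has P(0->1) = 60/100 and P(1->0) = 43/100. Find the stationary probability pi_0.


Stationary distribution: pi_0 = p10/(p01+p10), pi_1 = p01/(p01+p10)
p01 = 0.6000, p10 = 0.4300
pi_0 = 0.4175

0.4175


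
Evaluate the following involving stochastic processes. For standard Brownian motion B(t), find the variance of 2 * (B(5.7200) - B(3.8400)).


Var(alpha*(B(t)-B(s))) = alpha^2 * (t-s)
= 2^2 * (5.7200 - 3.8400)
= 4 * 1.8800
= 7.5200

7.5200


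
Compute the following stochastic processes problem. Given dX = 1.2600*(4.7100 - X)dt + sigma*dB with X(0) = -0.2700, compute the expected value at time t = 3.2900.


E[X(t)] = mu + (X(0) - mu)*exp(-theta*t)
= 4.7100 + (-0.2700 - 4.7100)*exp(-1.2600*3.2900)
= 4.7100 + -4.9800 * 0.0158
= 4.6311

4.6311


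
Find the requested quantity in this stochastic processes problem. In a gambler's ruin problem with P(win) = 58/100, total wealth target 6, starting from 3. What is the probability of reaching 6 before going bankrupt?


Gambler's ruin formula:
r = q/p = 0.4200/0.5800 = 0.7241
P(win) = (1 - r^i)/(1 - r^N)
= (1 - 0.7241^3)/(1 - 0.7241^6)
= 0.7248

0.7248


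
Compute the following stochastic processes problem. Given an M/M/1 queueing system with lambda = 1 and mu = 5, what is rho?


rho = lambda/mu
= 1/5
= 0.2000

0.2000


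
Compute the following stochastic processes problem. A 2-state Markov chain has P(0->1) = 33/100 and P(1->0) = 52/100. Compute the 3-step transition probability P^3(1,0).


Computing P^3 by matrix multiplication.
P = [[0.6700, 0.3300], [0.5200, 0.4800]]
After raising P to the power 3:
P^3(1,0) = 0.6097

0.6097


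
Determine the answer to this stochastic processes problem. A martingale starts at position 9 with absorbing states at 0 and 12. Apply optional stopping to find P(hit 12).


By optional stopping theorem: E(M at tau) = M(0) = 9
P(hit 12)*12 + P(hit 0)*0 = 9
P(hit 12) = (9 - 0)/(12 - 0) = 3/4 = 0.7500

0.7500


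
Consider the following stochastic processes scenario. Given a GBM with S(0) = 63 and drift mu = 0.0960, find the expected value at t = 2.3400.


E[S(t)] = S(0) * exp(mu * t)
= 63 * exp(0.0960 * 2.3400)
= 63 * 1.2519
= 78.8679

78.8679


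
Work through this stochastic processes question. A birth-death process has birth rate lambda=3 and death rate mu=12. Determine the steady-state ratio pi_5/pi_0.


For birth-death process, pi_n/pi_0 = (lambda/mu)^n
= (3/12)^5
= 9.7656e-04

9.7656e-04


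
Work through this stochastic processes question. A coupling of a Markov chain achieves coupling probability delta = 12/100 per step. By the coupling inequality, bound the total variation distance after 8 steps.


TV distance bound <= (1-delta)^n
= (1 - 0.1200)^8
= 0.8800^8
= 0.3596

0.3596


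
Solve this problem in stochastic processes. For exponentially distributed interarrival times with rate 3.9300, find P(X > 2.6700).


P(X > t) = exp(-lambda * t)
= exp(-3.9300 * 2.6700)
= exp(-10.4931) = 2.7727e-05

2.7727e-05
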